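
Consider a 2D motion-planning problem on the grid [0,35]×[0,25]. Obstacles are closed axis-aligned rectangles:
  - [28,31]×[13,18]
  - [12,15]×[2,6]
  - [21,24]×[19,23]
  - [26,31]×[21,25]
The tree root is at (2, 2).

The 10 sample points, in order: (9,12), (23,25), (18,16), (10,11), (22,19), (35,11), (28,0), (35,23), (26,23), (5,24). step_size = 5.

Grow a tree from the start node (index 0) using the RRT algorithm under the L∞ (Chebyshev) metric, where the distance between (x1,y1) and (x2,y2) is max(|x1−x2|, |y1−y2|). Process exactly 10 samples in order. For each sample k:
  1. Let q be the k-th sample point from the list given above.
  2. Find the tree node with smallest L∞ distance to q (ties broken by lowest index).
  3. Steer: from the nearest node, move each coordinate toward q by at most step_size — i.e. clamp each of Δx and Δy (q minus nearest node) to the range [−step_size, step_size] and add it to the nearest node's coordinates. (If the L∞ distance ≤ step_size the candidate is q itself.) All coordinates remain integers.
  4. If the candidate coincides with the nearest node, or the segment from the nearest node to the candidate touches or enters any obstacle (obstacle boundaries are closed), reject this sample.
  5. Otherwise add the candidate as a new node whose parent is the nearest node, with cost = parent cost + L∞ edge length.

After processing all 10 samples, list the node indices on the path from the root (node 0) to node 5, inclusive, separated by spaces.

Path: 0 1 2 3 5

1. q=(9,12) nearest=0 d=10 new=(7,7) → add node 1 parent=0 cost=5
2. q=(23,25) nearest=1 d=18 new=(12,12) → add node 2 parent=1 cost=10
3. q=(18,16) nearest=2 d=6 new=(17,16) → add node 3 parent=2 cost=15
4. q=(10,11) nearest=2 d=2 new=(10,11) → add node 4 parent=2 cost=12
5. q=(22,19) nearest=3 d=5 new=(22,19) → blocked by [21,24]×[19,23], reject
6. q=(35,11) nearest=3 d=18 new=(22,11) → add node 5 parent=3 cost=20
7. q=(28,0) nearest=5 d=11 new=(27,6) → add node 6 parent=5 cost=25
8. q=(35,23) nearest=5 d=13 new=(27,16) → add node 7 parent=5 cost=25
9. q=(26,23) nearest=7 d=7 new=(26,21) → blocked by [26,31]×[21,25], reject
10. q=(5,24) nearest=2 d=12 new=(7,17) → add node 8 parent=2 cost=15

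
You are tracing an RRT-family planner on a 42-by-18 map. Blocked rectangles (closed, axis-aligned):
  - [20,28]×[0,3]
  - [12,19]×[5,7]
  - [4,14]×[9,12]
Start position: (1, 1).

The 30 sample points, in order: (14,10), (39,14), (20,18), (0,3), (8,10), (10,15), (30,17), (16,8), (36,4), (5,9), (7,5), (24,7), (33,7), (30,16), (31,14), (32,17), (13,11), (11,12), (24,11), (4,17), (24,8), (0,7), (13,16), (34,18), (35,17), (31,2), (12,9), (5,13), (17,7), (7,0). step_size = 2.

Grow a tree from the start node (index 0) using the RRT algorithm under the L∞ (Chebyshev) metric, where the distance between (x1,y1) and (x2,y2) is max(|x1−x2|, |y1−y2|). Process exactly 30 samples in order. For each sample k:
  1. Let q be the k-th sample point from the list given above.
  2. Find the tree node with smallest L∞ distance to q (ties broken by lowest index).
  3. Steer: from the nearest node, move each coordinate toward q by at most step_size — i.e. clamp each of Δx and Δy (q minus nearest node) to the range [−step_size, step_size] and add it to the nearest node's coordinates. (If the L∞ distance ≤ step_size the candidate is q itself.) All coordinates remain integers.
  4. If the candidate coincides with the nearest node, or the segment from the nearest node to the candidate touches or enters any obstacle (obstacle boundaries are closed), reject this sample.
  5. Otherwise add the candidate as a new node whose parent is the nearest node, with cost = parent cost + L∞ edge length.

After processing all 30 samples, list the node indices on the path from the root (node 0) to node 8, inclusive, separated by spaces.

Path: 0 1 8

1. q=(14,10) nearest=0 d=13 new=(3,3) → add node 1 parent=0 cost=2
2. q=(39,14) nearest=1 d=36 new=(5,5) → add node 2 parent=1 cost=4
3. q=(20,18) nearest=2 d=15 new=(7,7) → add node 3 parent=2 cost=6
4. q=(0,3) nearest=0 d=2 new=(0,3) → add node 4 parent=0 cost=2
5. q=(8,10) nearest=3 d=3 new=(8,9) → blocked by [4,14]×[9,12], reject
6. q=(10,15) nearest=3 d=8 new=(9,9) → blocked by [4,14]×[9,12], reject
7. q=(30,17) nearest=3 d=23 new=(9,9) → blocked by [4,14]×[9,12], reject
8. q=(16,8) nearest=3 d=9 new=(9,8) → add node 5 parent=3 cost=8
9. q=(36,4) nearest=5 d=27 new=(11,6) → add node 6 parent=5 cost=10
10. q=(5,9) nearest=3 d=2 new=(5,9) → blocked by [4,14]×[9,12], reject
11. q=(7,5) nearest=2 d=2 new=(7,5) → add node 7 parent=2 cost=6
12. q=(24,7) nearest=6 d=13 new=(13,7) → blocked by [12,19]×[5,7], reject
13. q=(33,7) nearest=6 d=22 new=(13,7) → blocked by [12,19]×[5,7], reject
14. q=(30,16) nearest=6 d=19 new=(13,8) → blocked by [12,19]×[5,7], reject
15. q=(31,14) nearest=6 d=20 new=(13,8) → blocked by [12,19]×[5,7], reject
16. q=(32,17) nearest=6 d=21 new=(13,8) → blocked by [12,19]×[5,7], reject
17. q=(13,11) nearest=5 d=4 new=(11,10) → blocked by [4,14]×[9,12], reject
18. q=(11,12) nearest=5 d=4 new=(11,10) → blocked by [4,14]×[9,12], reject
19. q=(24,11) nearest=6 d=13 new=(13,8) → blocked by [12,19]×[5,7], reject
20. q=(4,17) nearest=5 d=9 new=(7,10) → blocked by [4,14]×[9,12], reject
21. q=(24,8) nearest=6 d=13 new=(13,8) → blocked by [12,19]×[5,7], reject
22. q=(0,7) nearest=1 d=4 new=(1,5) → add node 8 parent=1 cost=4
23. q=(13,16) nearest=5 d=8 new=(11,10) → blocked by [4,14]×[9,12], reject
24. q=(34,18) nearest=6 d=23 new=(13,8) → blocked by [12,19]×[5,7], reject
25. q=(35,17) nearest=6 d=24 new=(13,8) → blocked by [12,19]×[5,7], reject
26. q=(31,2) nearest=6 d=20 new=(13,4) → blocked by [12,19]×[5,7], reject
27. q=(12,9) nearest=5 d=3 new=(11,9) → blocked by [4,14]×[9,12], reject
28. q=(5,13) nearest=5 d=5 new=(7,10) → blocked by [4,14]×[9,12], reject
29. q=(17,7) nearest=6 d=6 new=(13,7) → blocked by [12,19]×[5,7], reject
30. q=(7,0) nearest=1 d=4 new=(5,1) → add node 9 parent=1 cost=4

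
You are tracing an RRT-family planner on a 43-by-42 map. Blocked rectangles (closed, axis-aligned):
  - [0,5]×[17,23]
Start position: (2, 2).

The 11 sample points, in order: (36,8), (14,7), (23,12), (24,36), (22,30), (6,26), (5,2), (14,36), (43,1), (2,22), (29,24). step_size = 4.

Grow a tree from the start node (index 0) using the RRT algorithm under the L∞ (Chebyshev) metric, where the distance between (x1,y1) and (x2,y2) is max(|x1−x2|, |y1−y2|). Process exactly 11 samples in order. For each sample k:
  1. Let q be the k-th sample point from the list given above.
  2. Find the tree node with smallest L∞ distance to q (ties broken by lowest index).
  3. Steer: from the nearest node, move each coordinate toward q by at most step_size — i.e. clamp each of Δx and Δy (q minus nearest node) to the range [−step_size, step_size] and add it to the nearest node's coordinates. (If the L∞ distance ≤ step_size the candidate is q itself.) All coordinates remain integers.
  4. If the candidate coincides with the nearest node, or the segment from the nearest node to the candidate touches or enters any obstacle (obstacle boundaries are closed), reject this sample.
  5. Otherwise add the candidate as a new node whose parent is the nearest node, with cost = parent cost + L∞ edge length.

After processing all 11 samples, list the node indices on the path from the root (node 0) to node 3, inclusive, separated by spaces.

1. q=(36,8) nearest=0 d=34 new=(6,6) → add node 1 parent=0 cost=4
2. q=(14,7) nearest=1 d=8 new=(10,7) → add node 2 parent=1 cost=8
3. q=(23,12) nearest=2 d=13 new=(14,11) → add node 3 parent=2 cost=12
4. q=(24,36) nearest=3 d=25 new=(18,15) → add node 4 parent=3 cost=16
5. q=(22,30) nearest=4 d=15 new=(22,19) → add node 5 parent=4 cost=20
6. q=(6,26) nearest=4 d=12 new=(14,19) → add node 6 parent=4 cost=20
7. q=(5,2) nearest=0 d=3 new=(5,2) → add node 7 parent=0 cost=3
8. q=(14,36) nearest=5 d=17 new=(18,23) → add node 8 parent=5 cost=24
9. q=(43,1) nearest=5 d=21 new=(26,15) → add node 9 parent=5 cost=24
10. q=(2,22) nearest=3 d=12 new=(10,15) → add node 10 parent=3 cost=16
11. q=(29,24) nearest=5 d=7 new=(26,23) → add node 11 parent=5 cost=24

Path: 0 1 2 3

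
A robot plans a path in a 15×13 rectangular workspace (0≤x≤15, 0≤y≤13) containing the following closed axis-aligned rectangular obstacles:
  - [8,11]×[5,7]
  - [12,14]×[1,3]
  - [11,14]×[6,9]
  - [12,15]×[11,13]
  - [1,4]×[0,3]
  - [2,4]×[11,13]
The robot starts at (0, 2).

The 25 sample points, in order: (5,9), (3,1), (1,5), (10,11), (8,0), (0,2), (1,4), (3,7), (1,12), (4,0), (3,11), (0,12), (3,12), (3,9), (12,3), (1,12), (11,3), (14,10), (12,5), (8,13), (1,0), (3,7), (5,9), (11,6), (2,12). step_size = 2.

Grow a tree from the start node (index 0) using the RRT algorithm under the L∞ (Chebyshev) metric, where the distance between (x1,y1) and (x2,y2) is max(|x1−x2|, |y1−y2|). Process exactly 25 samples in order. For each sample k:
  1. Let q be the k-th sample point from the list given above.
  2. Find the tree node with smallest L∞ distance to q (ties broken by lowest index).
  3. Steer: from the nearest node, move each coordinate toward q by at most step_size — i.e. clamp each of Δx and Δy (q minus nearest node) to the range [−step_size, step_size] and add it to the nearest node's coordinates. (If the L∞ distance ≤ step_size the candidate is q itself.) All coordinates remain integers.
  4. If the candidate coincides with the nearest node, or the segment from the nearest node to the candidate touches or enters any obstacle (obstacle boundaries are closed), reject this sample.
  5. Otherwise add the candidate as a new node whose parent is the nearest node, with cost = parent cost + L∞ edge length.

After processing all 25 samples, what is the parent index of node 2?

1. q=(5,9) nearest=0 d=7 new=(2,4) → blocked by [1,4]×[0,3], reject
2. q=(3,1) nearest=0 d=3 new=(2,1) → blocked by [1,4]×[0,3], reject
3. q=(1,5) nearest=0 d=3 new=(1,4) → add node 1 parent=0 cost=2
4. q=(10,11) nearest=1 d=9 new=(3,6) → add node 2 parent=1 cost=4
5. q=(8,0) nearest=2 d=6 new=(5,4) → add node 3 parent=2 cost=6
6. q=(0,2) nearest=0 d=0 → coincident, reject
7. q=(1,4) nearest=1 d=0 → coincident, reject
8. q=(3,7) nearest=2 d=1 new=(3,7) → add node 4 parent=2 cost=5
9. q=(1,12) nearest=4 d=5 new=(1,9) → add node 5 parent=4 cost=7
10. q=(4,0) nearest=0 d=4 new=(2,0) → blocked by [1,4]×[0,3], reject
11. q=(3,11) nearest=5 d=2 new=(3,11) → blocked by [2,4]×[11,13], reject
12. q=(0,12) nearest=5 d=3 new=(0,11) → add node 6 parent=5 cost=9
13. q=(3,12) nearest=5 d=3 new=(3,11) → blocked by [2,4]×[11,13], reject
14. q=(3,9) nearest=4 d=2 new=(3,9) → add node 7 parent=4 cost=7
15. q=(12,3) nearest=3 d=7 new=(7,3) → add node 8 parent=3 cost=8
16. q=(1,12) nearest=6 d=1 new=(1,12) → add node 9 parent=6 cost=10
17. q=(11,3) nearest=8 d=4 new=(9,3) → add node 10 parent=8 cost=10
18. q=(14,10) nearest=8 d=7 new=(9,5) → blocked by [8,11]×[5,7], reject
19. q=(12,5) nearest=10 d=3 new=(11,5) → blocked by [8,11]×[5,7], reject
20. q=(8,13) nearest=7 d=5 new=(5,11) → add node 11 parent=7 cost=9
21. q=(1,0) nearest=0 d=2 new=(1,0) → blocked by [1,4]×[0,3], reject
22. q=(3,7) nearest=4 d=0 → coincident, reject
23. q=(5,9) nearest=4 d=2 new=(5,9) → add node 12 parent=4 cost=7
24. q=(11,6) nearest=10 d=3 new=(11,5) → blocked by [8,11]×[5,7], reject
25. q=(2,12) nearest=9 d=1 new=(2,12) → blocked by [2,4]×[11,13], reject

Parent of node 2: 1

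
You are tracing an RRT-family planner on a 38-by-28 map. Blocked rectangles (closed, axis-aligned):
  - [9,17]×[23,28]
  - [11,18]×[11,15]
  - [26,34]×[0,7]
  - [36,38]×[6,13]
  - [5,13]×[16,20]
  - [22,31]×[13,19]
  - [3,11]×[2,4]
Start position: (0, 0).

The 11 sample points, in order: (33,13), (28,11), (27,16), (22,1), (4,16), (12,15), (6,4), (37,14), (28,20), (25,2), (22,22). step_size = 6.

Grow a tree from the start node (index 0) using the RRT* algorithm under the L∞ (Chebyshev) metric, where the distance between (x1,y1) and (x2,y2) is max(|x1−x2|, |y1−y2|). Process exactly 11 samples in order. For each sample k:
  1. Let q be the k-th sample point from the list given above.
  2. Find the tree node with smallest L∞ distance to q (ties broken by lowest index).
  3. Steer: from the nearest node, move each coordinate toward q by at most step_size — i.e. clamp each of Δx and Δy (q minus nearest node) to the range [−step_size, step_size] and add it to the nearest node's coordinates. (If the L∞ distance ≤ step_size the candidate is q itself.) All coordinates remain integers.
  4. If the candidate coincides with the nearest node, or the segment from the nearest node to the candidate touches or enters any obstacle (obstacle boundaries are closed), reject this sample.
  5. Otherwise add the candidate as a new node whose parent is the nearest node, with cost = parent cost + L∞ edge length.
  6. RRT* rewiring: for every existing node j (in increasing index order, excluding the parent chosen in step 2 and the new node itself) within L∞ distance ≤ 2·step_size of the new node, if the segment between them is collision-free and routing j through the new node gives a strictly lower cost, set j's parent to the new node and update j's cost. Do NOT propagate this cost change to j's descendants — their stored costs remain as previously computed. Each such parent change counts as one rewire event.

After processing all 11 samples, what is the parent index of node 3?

1. q=(33,13) nearest=0 d=33 new=(6,6) → blocked by [3,11]×[2,4], reject
2. q=(28,11) nearest=0 d=28 new=(6,6) → blocked by [3,11]×[2,4], reject
3. q=(27,16) nearest=0 d=27 new=(6,6) → blocked by [3,11]×[2,4], reject
4. q=(22,1) nearest=0 d=22 new=(6,1) → add node 1 parent=0 cost=6
5. q=(4,16) nearest=1 d=15 new=(4,7) → blocked by [3,11]×[2,4], reject
6. q=(12,15) nearest=1 d=14 new=(12,7) → blocked by [3,11]×[2,4], reject
7. q=(6,4) nearest=1 d=3 new=(6,4) → blocked by [3,11]×[2,4], reject
8. q=(37,14) nearest=1 d=31 new=(12,7) → blocked by [3,11]×[2,4], reject
9. q=(28,20) nearest=1 d=22 new=(12,7) → blocked by [3,11]×[2,4], reject
10. q=(25,2) nearest=1 d=19 new=(12,2) → add node 2 parent=1 cost=12
11. q=(22,22) nearest=2 d=20 new=(18,8) → add node 3 parent=2 cost=18

Parent of node 3: 2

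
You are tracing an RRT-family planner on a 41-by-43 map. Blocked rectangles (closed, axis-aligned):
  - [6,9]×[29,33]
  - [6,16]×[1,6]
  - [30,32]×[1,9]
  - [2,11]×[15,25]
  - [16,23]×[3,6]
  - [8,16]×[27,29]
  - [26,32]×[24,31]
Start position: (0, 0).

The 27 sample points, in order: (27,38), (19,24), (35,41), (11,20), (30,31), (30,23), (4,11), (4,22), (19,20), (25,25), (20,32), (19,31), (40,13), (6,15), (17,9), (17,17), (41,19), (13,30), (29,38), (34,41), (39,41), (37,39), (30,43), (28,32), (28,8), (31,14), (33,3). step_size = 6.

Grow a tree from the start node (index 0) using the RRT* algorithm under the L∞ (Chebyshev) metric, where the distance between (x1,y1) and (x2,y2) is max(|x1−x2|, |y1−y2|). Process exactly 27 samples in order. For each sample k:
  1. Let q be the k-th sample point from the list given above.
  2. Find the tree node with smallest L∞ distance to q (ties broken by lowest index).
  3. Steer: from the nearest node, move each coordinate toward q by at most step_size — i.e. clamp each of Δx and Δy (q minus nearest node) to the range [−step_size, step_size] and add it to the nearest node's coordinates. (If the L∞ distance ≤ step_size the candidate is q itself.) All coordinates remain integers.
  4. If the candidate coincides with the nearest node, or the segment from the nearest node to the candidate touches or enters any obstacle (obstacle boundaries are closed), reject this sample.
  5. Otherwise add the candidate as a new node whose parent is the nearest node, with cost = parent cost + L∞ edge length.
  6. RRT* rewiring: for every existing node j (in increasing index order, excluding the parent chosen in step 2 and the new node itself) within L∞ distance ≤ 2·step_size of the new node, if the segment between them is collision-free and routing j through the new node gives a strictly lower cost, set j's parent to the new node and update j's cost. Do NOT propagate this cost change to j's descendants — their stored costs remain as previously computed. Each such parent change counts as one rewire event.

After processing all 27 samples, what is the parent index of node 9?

Parent of node 9: 4

1. q=(27,38) nearest=0 d=38 new=(6,6) → blocked by [6,16]×[1,6], reject
2. q=(19,24) nearest=0 d=24 new=(6,6) → blocked by [6,16]×[1,6], reject
3. q=(35,41) nearest=0 d=41 new=(6,6) → blocked by [6,16]×[1,6], reject
4. q=(11,20) nearest=0 d=20 new=(6,6) → blocked by [6,16]×[1,6], reject
5. q=(30,31) nearest=0 d=31 new=(6,6) → blocked by [6,16]×[1,6], reject
6. q=(30,23) nearest=0 d=30 new=(6,6) → blocked by [6,16]×[1,6], reject
7. q=(4,11) nearest=0 d=11 new=(4,6) → add node 1 parent=0 cost=6
8. q=(4,22) nearest=1 d=16 new=(4,12) → add node 2 parent=1 cost=12
9. q=(19,20) nearest=1 d=15 new=(10,12) → add node 3 parent=1 cost=12
10. q=(25,25) nearest=3 d=15 new=(16,18) → add node 4 parent=3 cost=18
11. q=(20,32) nearest=4 d=14 new=(20,24) → add node 5 parent=4 cost=24
12. q=(19,31) nearest=5 d=7 new=(19,30) → add node 6 parent=5 cost=30
13. q=(40,13) nearest=5 d=20 new=(26,18) → add node 7 parent=5 cost=30
14. q=(6,15) nearest=2 d=3 new=(6,15) → blocked by [2,11]×[15,25], reject
15. q=(17,9) nearest=3 d=7 new=(16,9) → add node 8 parent=3 cost=18; rewire 7→8 (28<30)
16. q=(17,17) nearest=4 d=1 new=(17,17) → add node 9 parent=4 cost=19
17. q=(41,19) nearest=7 d=15 new=(32,19) → add node 10 parent=7 cost=34
18. q=(13,30) nearest=6 d=6 new=(13,30) → add node 11 parent=6 cost=36
19. q=(29,38) nearest=6 d=10 new=(25,36) → add node 12 parent=6 cost=36
20. q=(34,41) nearest=12 d=9 new=(31,41) → add node 13 parent=12 cost=42
21. q=(39,41) nearest=13 d=8 new=(37,41) → add node 14 parent=13 cost=48
22. q=(37,39) nearest=14 d=2 new=(37,39) → add node 15 parent=14 cost=50
23. q=(30,43) nearest=13 d=2 new=(30,43) → add node 16 parent=13 cost=44
24. q=(28,32) nearest=12 d=4 new=(28,32) → add node 17 parent=12 cost=40; rewire 15→17 (49<50)
25. q=(28,8) nearest=7 d=10 new=(28,12) → add node 18 parent=7 cost=34
26. q=(31,14) nearest=18 d=3 new=(31,14) → add node 19 parent=18 cost=37
27. q=(33,3) nearest=18 d=9 new=(33,6) → blocked by [30,32]×[1,9], reject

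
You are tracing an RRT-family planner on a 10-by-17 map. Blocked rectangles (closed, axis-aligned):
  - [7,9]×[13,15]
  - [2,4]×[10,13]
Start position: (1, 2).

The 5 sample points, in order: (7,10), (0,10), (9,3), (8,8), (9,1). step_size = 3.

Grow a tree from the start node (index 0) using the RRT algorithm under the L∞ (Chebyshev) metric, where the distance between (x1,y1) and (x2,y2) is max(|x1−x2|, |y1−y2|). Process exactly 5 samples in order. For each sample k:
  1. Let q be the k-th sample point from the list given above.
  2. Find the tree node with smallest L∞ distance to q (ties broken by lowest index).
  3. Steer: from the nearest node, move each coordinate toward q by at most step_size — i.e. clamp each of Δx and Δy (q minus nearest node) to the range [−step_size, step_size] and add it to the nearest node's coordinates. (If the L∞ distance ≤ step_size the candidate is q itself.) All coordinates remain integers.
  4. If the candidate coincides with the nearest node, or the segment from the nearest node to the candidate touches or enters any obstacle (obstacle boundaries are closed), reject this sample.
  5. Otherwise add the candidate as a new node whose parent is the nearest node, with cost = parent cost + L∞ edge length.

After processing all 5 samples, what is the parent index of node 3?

Parent of node 3: 1

1. q=(7,10) nearest=0 d=8 new=(4,5) → add node 1 parent=0 cost=3
2. q=(0,10) nearest=1 d=5 new=(1,8) → add node 2 parent=1 cost=6
3. q=(9,3) nearest=1 d=5 new=(7,3) → add node 3 parent=1 cost=6
4. q=(8,8) nearest=1 d=4 new=(7,8) → add node 4 parent=1 cost=6
5. q=(9,1) nearest=3 d=2 new=(9,1) → add node 5 parent=3 cost=8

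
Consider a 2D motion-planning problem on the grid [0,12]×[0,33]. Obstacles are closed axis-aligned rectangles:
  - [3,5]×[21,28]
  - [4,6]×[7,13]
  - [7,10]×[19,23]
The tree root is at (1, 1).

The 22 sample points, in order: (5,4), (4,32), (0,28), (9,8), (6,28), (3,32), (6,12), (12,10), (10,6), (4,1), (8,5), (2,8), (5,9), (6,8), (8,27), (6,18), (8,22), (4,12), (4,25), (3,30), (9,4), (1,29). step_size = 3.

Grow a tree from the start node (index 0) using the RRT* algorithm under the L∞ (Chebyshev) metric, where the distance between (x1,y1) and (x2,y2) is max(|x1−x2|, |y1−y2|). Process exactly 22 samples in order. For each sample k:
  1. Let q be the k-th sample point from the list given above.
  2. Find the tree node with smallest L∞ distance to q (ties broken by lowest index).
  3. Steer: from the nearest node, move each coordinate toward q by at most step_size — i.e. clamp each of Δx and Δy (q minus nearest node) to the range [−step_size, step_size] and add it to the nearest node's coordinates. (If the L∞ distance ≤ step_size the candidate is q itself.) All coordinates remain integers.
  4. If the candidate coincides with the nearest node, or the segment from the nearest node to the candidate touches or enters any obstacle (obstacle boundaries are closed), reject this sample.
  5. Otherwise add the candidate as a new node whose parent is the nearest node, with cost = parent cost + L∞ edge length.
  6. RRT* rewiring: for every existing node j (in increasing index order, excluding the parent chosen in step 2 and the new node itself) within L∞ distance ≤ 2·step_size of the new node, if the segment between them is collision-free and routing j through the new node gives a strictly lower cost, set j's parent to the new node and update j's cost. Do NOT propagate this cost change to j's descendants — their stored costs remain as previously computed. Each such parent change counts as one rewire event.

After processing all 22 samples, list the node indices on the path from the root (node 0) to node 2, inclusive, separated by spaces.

1. q=(5,4) nearest=0 d=4 new=(4,4) → add node 1 parent=0 cost=3
2. q=(4,32) nearest=1 d=28 new=(4,7) → blocked by [4,6]×[7,13], reject
3. q=(0,28) nearest=1 d=24 new=(1,7) → add node 2 parent=1 cost=6
4. q=(9,8) nearest=1 d=5 new=(7,7) → add node 3 parent=1 cost=6
5. q=(6,28) nearest=2 d=21 new=(4,10) → blocked by [4,6]×[7,13], reject
6. q=(3,32) nearest=2 d=25 new=(3,10) → add node 4 parent=2 cost=9
7. q=(6,12) nearest=4 d=3 new=(6,12) → blocked by [4,6]×[7,13], reject
8. q=(12,10) nearest=3 d=5 new=(10,10) → add node 5 parent=3 cost=9
9. q=(10,6) nearest=3 d=3 new=(10,6) → add node 6 parent=3 cost=9
10. q=(4,1) nearest=0 d=3 new=(4,1) → add node 7 parent=0 cost=3
11. q=(8,5) nearest=3 d=2 new=(8,5) → add node 8 parent=3 cost=8
12. q=(2,8) nearest=2 d=1 new=(2,8) → add node 9 parent=2 cost=7
13. q=(5,9) nearest=3 d=2 new=(5,9) → blocked by [4,6]×[7,13], reject
14. q=(6,8) nearest=3 d=1 new=(6,8) → blocked by [4,6]×[7,13], reject
15. q=(8,27) nearest=4 d=17 new=(6,13) → blocked by [4,6]×[7,13], reject
16. q=(6,18) nearest=4 d=8 new=(6,13) → blocked by [4,6]×[7,13], reject
17. q=(8,22) nearest=4 d=12 new=(6,13) → blocked by [4,6]×[7,13], reject
18. q=(4,12) nearest=4 d=2 new=(4,12) → blocked by [4,6]×[7,13], reject
19. q=(4,25) nearest=4 d=15 new=(4,13) → blocked by [4,6]×[7,13], reject
20. q=(3,30) nearest=4 d=20 new=(3,13) → add node 10 parent=4 cost=12
21. q=(9,4) nearest=8 d=1 new=(9,4) → add node 11 parent=8 cost=9
22. q=(1,29) nearest=10 d=16 new=(1,16) → add node 12 parent=10 cost=15

Path: 0 1 2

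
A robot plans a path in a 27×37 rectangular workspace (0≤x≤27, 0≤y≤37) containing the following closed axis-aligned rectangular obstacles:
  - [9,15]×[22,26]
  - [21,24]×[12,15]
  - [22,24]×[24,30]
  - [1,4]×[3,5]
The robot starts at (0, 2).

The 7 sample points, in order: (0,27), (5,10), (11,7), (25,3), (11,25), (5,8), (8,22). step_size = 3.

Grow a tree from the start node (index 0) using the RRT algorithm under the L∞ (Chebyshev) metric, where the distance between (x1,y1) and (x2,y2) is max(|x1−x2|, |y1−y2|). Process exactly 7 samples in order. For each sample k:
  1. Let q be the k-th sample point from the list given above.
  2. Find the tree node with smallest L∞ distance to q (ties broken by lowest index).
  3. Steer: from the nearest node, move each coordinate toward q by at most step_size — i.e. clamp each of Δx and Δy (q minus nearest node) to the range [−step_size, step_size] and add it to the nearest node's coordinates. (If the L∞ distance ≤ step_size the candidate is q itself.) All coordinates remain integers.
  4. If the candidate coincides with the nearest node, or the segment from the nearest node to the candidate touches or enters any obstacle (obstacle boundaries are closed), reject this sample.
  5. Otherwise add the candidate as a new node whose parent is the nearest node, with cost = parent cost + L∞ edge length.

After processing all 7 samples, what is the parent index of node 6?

Parent of node 6: 3

1. q=(0,27) nearest=0 d=25 new=(0,5) → add node 1 parent=0 cost=3
2. q=(5,10) nearest=1 d=5 new=(3,8) → add node 2 parent=1 cost=6
3. q=(11,7) nearest=2 d=8 new=(6,7) → add node 3 parent=2 cost=9
4. q=(25,3) nearest=3 d=19 new=(9,4) → add node 4 parent=3 cost=12
5. q=(11,25) nearest=2 d=17 new=(6,11) → add node 5 parent=2 cost=9
6. q=(5,8) nearest=3 d=1 new=(5,8) → add node 6 parent=3 cost=10
7. q=(8,22) nearest=5 d=11 new=(8,14) → add node 7 parent=5 cost=12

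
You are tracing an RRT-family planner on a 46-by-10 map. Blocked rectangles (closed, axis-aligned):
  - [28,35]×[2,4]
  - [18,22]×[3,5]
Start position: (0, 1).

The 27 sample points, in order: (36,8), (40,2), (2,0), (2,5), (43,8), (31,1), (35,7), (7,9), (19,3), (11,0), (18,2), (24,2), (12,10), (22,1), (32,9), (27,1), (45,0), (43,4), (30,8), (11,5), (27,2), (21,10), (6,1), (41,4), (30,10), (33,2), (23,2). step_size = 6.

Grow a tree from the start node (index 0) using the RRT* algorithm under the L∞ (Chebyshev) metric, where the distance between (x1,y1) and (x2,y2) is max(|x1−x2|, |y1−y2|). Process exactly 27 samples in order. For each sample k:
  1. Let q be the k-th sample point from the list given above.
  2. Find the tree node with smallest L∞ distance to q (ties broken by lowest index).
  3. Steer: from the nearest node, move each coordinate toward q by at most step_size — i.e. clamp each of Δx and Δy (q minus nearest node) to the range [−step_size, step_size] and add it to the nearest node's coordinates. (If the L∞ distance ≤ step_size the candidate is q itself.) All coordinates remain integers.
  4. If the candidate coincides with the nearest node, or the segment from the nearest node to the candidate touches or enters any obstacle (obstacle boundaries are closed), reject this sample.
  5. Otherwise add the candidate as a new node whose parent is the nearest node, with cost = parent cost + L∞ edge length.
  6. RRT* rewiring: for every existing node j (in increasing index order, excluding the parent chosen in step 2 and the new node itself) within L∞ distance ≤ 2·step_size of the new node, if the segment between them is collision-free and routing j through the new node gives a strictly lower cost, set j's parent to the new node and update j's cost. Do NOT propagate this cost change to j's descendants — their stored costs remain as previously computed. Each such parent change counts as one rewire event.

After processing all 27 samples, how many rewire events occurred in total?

Rewire events: 6

1. q=(36,8) nearest=0 d=36 new=(6,7) → add node 1 parent=0 cost=6
2. q=(40,2) nearest=1 d=34 new=(12,2) → add node 2 parent=1 cost=12
3. q=(2,0) nearest=0 d=2 new=(2,0) → add node 3 parent=0 cost=2
4. q=(2,5) nearest=0 d=4 new=(2,5) → add node 4 parent=0 cost=4
5. q=(43,8) nearest=2 d=31 new=(18,8) → add node 5 parent=2 cost=18
6. q=(31,1) nearest=5 d=13 new=(24,2) → blocked by [18,22]×[3,5], reject
7. q=(35,7) nearest=5 d=17 new=(24,7) → add node 6 parent=5 cost=24
8. q=(7,9) nearest=1 d=2 new=(7,9) → add node 7 parent=1 cost=8
9. q=(19,3) nearest=5 d=5 new=(19,3) → blocked by [18,22]×[3,5], reject
10. q=(11,0) nearest=2 d=2 new=(11,0) → add node 8 parent=2 cost=14
11. q=(18,2) nearest=2 d=6 new=(18,2) → add node 9 parent=2 cost=18
12. q=(24,2) nearest=6 d=5 new=(24,2) → add node 10 parent=6 cost=29
13. q=(12,10) nearest=7 d=5 new=(12,10) → add node 11 parent=7 cost=13
14. q=(22,1) nearest=10 d=2 new=(22,1) → add node 12 parent=10 cost=31
15. q=(32,9) nearest=6 d=8 new=(30,9) → add node 13 parent=6 cost=30
16. q=(27,1) nearest=10 d=3 new=(27,1) → add node 14 parent=10 cost=32
17. q=(45,0) nearest=13 d=15 new=(36,3) → blocked by [28,35]×[2,4], reject
18. q=(43,4) nearest=13 d=13 new=(36,4) → add node 15 parent=13 cost=36
19. q=(30,8) nearest=13 d=1 new=(30,8) → add node 16 parent=13 cost=31
20. q=(11,5) nearest=2 d=3 new=(11,5) → add node 17 parent=2 cost=15; rewire 12→17 (26<31)
21. q=(27,2) nearest=14 d=1 new=(27,2) → add node 18 parent=14 cost=33
22. q=(21,10) nearest=5 d=3 new=(21,10) → add node 19 parent=5 cost=21; rewire 14→19 (30<32); rewire 16→19 (30<31); rewire 18→19 (29<33)
23. q=(6,1) nearest=3 d=4 new=(6,1) → add node 20 parent=3 cost=6; rewire 8→20 (11<14); rewire 17→20 (11<15)
24. q=(41,4) nearest=15 d=5 new=(41,4) → add node 21 parent=15 cost=41
25. q=(30,10) nearest=13 d=1 new=(30,10) → add node 22 parent=13 cost=31
26. q=(33,2) nearest=15 d=3 new=(33,2) → blocked by [28,35]×[2,4], reject
27. q=(23,2) nearest=10 d=1 new=(23,2) → add node 23 parent=10 cost=30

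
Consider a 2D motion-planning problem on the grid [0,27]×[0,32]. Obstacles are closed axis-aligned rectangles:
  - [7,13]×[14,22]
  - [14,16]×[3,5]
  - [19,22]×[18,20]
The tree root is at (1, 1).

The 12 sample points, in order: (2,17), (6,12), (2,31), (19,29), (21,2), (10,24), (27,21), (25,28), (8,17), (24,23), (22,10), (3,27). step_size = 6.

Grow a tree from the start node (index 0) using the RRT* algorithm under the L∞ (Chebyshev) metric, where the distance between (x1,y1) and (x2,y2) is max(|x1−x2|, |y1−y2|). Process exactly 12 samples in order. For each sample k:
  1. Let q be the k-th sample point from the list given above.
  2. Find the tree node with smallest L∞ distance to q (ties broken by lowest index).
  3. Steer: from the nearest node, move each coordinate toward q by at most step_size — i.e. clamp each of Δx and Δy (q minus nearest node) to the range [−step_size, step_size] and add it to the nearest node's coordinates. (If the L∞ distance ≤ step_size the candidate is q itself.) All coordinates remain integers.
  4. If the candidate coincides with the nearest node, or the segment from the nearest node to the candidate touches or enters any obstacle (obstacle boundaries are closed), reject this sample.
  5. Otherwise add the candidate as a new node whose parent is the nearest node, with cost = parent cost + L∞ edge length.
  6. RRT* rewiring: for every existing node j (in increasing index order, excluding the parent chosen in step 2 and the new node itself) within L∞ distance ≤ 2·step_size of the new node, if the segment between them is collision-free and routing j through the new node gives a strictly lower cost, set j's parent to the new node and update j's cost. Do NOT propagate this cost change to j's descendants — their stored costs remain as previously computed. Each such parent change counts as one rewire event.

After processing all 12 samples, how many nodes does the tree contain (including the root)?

Node count: 11

1. q=(2,17) nearest=0 d=16 new=(2,7) → add node 1 parent=0 cost=6
2. q=(6,12) nearest=1 d=5 new=(6,12) → add node 2 parent=1 cost=11
3. q=(2,31) nearest=2 d=19 new=(2,18) → add node 3 parent=2 cost=17
4. q=(19,29) nearest=2 d=17 new=(12,18) → blocked by [7,13]×[14,22], reject
5. q=(21,2) nearest=2 d=15 new=(12,6) → add node 4 parent=2 cost=17
6. q=(10,24) nearest=3 d=8 new=(8,24) → add node 5 parent=3 cost=23
7. q=(27,21) nearest=4 d=15 new=(18,12) → add node 6 parent=4 cost=23
8. q=(25,28) nearest=6 d=16 new=(24,18) → add node 7 parent=6 cost=29
9. q=(8,17) nearest=2 d=5 new=(8,17) → blocked by [7,13]×[14,22], reject
10. q=(24,23) nearest=7 d=5 new=(24,23) → add node 8 parent=7 cost=34
11. q=(22,10) nearest=6 d=4 new=(22,10) → add node 9 parent=6 cost=27
12. q=(3,27) nearest=5 d=5 new=(3,27) → add node 10 parent=5 cost=28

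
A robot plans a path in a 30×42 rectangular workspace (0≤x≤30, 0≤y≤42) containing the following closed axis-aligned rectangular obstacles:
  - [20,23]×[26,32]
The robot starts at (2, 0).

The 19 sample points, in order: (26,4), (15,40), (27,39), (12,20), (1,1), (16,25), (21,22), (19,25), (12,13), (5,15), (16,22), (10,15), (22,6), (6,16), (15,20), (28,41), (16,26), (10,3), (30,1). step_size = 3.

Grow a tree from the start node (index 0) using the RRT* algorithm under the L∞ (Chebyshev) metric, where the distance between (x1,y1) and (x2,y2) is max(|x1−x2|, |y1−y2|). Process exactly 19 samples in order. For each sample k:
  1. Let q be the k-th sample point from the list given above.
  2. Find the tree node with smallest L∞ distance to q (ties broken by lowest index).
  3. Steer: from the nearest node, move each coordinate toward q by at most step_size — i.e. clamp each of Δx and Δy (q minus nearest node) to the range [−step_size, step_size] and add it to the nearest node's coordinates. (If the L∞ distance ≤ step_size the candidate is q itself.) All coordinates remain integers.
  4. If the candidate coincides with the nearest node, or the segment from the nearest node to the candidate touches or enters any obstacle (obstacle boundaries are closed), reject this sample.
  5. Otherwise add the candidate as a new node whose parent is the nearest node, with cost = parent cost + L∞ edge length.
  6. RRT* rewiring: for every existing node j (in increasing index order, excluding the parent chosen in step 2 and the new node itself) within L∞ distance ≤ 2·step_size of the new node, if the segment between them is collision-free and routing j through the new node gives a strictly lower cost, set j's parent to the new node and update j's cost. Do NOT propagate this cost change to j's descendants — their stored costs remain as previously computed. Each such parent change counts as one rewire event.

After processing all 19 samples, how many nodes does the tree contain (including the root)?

1. q=(26,4) nearest=0 d=24 new=(5,3) → add node 1 parent=0 cost=3
2. q=(15,40) nearest=1 d=37 new=(8,6) → add node 2 parent=1 cost=6
3. q=(27,39) nearest=2 d=33 new=(11,9) → add node 3 parent=2 cost=9
4. q=(12,20) nearest=3 d=11 new=(12,12) → add node 4 parent=3 cost=12
5. q=(1,1) nearest=0 d=1 new=(1,1) → add node 5 parent=0 cost=1
6. q=(16,25) nearest=4 d=13 new=(15,15) → add node 6 parent=4 cost=15
7. q=(21,22) nearest=6 d=7 new=(18,18) → add node 7 parent=6 cost=18
8. q=(19,25) nearest=7 d=7 new=(19,21) → add node 8 parent=7 cost=21
9. q=(12,13) nearest=4 d=1 new=(12,13) → add node 9 parent=4 cost=13
10. q=(5,15) nearest=3 d=6 new=(8,12) → add node 10 parent=3 cost=12
11. q=(16,22) nearest=8 d=3 new=(16,22) → add node 11 parent=8 cost=24
12. q=(10,15) nearest=9 d=2 new=(10,15) → add node 12 parent=9 cost=15
13. q=(22,6) nearest=6 d=9 new=(18,12) → add node 13 parent=6 cost=18
14. q=(6,16) nearest=10 d=4 new=(6,15) → add node 14 parent=10 cost=15
15. q=(15,20) nearest=11 d=2 new=(15,20) → add node 15 parent=11 cost=26
16. q=(28,41) nearest=11 d=19 new=(19,25) → add node 16 parent=11 cost=27
17. q=(16,26) nearest=16 d=3 new=(16,26) → add node 17 parent=16 cost=30
18. q=(10,3) nearest=2 d=3 new=(10,3) → add node 18 parent=2 cost=9
19. q=(30,1) nearest=13 d=12 new=(21,9) → add node 19 parent=13 cost=21

Node count: 20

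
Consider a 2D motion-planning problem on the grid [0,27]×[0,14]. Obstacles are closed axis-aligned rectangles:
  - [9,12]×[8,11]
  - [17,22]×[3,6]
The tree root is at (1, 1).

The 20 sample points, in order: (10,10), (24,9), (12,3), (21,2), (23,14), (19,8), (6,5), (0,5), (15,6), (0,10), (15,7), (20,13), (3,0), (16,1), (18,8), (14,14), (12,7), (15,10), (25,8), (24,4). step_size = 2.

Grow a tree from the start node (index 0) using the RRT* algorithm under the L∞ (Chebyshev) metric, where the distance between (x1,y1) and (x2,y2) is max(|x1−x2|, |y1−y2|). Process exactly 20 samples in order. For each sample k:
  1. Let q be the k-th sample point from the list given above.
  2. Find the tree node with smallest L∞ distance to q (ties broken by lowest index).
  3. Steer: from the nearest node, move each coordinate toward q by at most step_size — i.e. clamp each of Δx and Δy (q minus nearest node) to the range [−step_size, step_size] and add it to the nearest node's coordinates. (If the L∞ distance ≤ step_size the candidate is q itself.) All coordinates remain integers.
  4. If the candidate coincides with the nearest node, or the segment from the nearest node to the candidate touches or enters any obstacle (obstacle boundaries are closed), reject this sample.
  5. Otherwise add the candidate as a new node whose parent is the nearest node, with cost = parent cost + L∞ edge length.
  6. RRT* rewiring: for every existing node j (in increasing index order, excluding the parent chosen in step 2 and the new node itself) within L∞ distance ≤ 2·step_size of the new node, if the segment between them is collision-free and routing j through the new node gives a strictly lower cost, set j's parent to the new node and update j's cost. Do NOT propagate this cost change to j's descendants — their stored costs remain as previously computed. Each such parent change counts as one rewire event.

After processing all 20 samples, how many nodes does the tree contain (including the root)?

1. q=(10,10) nearest=0 d=9 new=(3,3) → add node 1 parent=0 cost=2
2. q=(24,9) nearest=1 d=21 new=(5,5) → add node 2 parent=1 cost=4
3. q=(12,3) nearest=2 d=7 new=(7,3) → add node 3 parent=2 cost=6
4. q=(21,2) nearest=3 d=14 new=(9,2) → add node 4 parent=3 cost=8
5. q=(23,14) nearest=4 d=14 new=(11,4) → add node 5 parent=4 cost=10
6. q=(19,8) nearest=5 d=8 new=(13,6) → add node 6 parent=5 cost=12
7. q=(6,5) nearest=2 d=1 new=(6,5) → add node 7 parent=2 cost=5
8. q=(0,5) nearest=1 d=3 new=(1,5) → add node 8 parent=1 cost=4
9. q=(15,6) nearest=6 d=2 new=(15,6) → add node 9 parent=6 cost=14
10. q=(0,10) nearest=2 d=5 new=(3,7) → add node 10 parent=2 cost=6
11. q=(15,7) nearest=9 d=1 new=(15,7) → add node 11 parent=9 cost=15
12. q=(20,13) nearest=11 d=6 new=(17,9) → add node 12 parent=11 cost=17
13. q=(3,0) nearest=0 d=2 new=(3,0) → add node 13 parent=0 cost=2
14. q=(16,1) nearest=5 d=5 new=(13,2) → add node 14 parent=5 cost=12
15. q=(18,8) nearest=12 d=1 new=(18,8) → add node 15 parent=12 cost=18
16. q=(14,14) nearest=12 d=5 new=(15,11) → add node 16 parent=12 cost=19
17. q=(12,7) nearest=6 d=1 new=(12,7) → add node 17 parent=6 cost=13; rewire 16→17 (17<19)
18. q=(15,10) nearest=16 d=1 new=(15,10) → add node 18 parent=16 cost=18
19. q=(25,8) nearest=15 d=7 new=(20,8) → add node 19 parent=15 cost=20
20. q=(24,4) nearest=19 d=4 new=(22,6) → blocked by [17,22]×[3,6], reject

Node count: 20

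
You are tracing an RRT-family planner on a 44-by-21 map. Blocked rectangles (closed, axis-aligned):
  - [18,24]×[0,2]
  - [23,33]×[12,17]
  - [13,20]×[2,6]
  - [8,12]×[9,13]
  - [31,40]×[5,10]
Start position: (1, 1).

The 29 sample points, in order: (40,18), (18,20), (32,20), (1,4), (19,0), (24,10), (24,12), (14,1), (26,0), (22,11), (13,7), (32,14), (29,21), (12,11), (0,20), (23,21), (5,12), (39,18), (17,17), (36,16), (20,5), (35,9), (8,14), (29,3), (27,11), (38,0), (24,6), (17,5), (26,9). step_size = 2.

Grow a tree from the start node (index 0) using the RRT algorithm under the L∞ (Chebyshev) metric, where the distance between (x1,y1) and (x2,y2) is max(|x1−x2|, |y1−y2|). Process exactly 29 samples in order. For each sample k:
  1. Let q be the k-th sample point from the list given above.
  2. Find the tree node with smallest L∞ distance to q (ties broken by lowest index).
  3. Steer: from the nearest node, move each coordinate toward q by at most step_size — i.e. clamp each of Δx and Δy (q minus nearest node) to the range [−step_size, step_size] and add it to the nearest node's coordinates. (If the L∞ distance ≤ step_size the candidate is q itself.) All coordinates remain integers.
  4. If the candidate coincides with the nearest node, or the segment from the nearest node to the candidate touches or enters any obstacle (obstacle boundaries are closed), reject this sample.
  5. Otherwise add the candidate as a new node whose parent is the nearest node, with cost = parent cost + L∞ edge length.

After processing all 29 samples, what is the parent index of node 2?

Parent of node 2: 1

1. q=(40,18) nearest=0 d=39 new=(3,3) → add node 1 parent=0 cost=2
2. q=(18,20) nearest=1 d=17 new=(5,5) → add node 2 parent=1 cost=4
3. q=(32,20) nearest=2 d=27 new=(7,7) → add node 3 parent=2 cost=6
4. q=(1,4) nearest=1 d=2 new=(1,4) → add node 4 parent=1 cost=4
5. q=(19,0) nearest=3 d=12 new=(9,5) → add node 5 parent=3 cost=8
6. q=(24,10) nearest=5 d=15 new=(11,7) → add node 6 parent=5 cost=10
7. q=(24,12) nearest=6 d=13 new=(13,9) → add node 7 parent=6 cost=12
8. q=(14,1) nearest=5 d=5 new=(11,3) → add node 8 parent=5 cost=10
9. q=(26,0) nearest=7 d=13 new=(15,7) → add node 9 parent=7 cost=14
10. q=(22,11) nearest=9 d=7 new=(17,9) → add node 10 parent=9 cost=16
11. q=(13,7) nearest=6 d=2 new=(13,7) → add node 11 parent=6 cost=12
12. q=(32,14) nearest=10 d=15 new=(19,11) → add node 12 parent=10 cost=18
13. q=(29,21) nearest=12 d=10 new=(21,13) → add node 13 parent=12 cost=20
14. q=(12,11) nearest=7 d=2 new=(12,11) → blocked by [8,12]×[9,13], reject
15. q=(0,20) nearest=3 d=13 new=(5,9) → add node 14 parent=3 cost=8
16. q=(23,21) nearest=13 d=8 new=(23,15) → blocked by [23,33]×[12,17], reject
17. q=(5,12) nearest=14 d=3 new=(5,11) → add node 15 parent=14 cost=10
18. q=(39,18) nearest=13 d=18 new=(23,15) → blocked by [23,33]×[12,17], reject
19. q=(17,17) nearest=13 d=4 new=(19,15) → add node 16 parent=13 cost=22
20. q=(36,16) nearest=13 d=15 new=(23,15) → blocked by [23,33]×[12,17], reject
21. q=(20,5) nearest=10 d=4 new=(19,7) → add node 17 parent=10 cost=18
22. q=(35,9) nearest=13 d=14 new=(23,11) → add node 18 parent=13 cost=22
23. q=(8,14) nearest=15 d=3 new=(7,13) → add node 19 parent=15 cost=12
24. q=(29,3) nearest=18 d=8 new=(25,9) → add node 20 parent=18 cost=24
25. q=(27,11) nearest=20 d=2 new=(27,11) → add node 21 parent=20 cost=26
26. q=(38,0) nearest=21 d=11 new=(29,9) → add node 22 parent=21 cost=28
27. q=(24,6) nearest=20 d=3 new=(24,7) → add node 23 parent=20 cost=26
28. q=(17,5) nearest=9 d=2 new=(17,5) → blocked by [13,20]×[2,6], reject
29. q=(26,9) nearest=20 d=1 new=(26,9) → add node 24 parent=20 cost=25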